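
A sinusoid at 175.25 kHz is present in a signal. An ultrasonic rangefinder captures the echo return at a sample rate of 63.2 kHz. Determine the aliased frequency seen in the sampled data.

14.35 kHz

175.25 kHz mod fs = 48.85 kHz.
48.85 kHz > fs/2 = 31.6 kHz, folds to fs − 48.85 kHz = 14.35 kHz.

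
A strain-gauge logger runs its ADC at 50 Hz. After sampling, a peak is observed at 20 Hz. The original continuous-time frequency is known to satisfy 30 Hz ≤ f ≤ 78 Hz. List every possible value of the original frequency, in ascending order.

Frequencies that alias to 20 Hz are k·fs ± 20 Hz for integer k ≥ 0.
k=0: 20 Hz.
k=1: 30 Hz, 70 Hz.
k=2: 80 Hz, 120 Hz.
Within [30 Hz, 78 Hz]: 30 Hz, 70 Hz.

30 Hz, 70 Hz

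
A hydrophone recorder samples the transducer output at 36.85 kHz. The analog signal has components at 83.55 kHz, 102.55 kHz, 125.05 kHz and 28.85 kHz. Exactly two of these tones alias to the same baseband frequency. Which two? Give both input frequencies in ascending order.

28.85 kHz, 102.55 kHz

fs/2 = 18.425 kHz.
83.55 kHz mod fs = 9.85 kHz.
9.85 kHz ≤ fs/2 = 18.425 kHz, appears at 9.85 kHz.
102.55 kHz mod fs = 28.85 kHz.
28.85 kHz > fs/2 = 18.425 kHz, folds to fs − 28.85 kHz = 8 kHz.
125.05 kHz mod fs = 14.5 kHz.
14.5 kHz ≤ fs/2 = 18.425 kHz, appears at 14.5 kHz.
28.85 kHz > fs/2 = 18.425 kHz, folds to fs − 28.85 kHz = 8 kHz.
28.85 kHz and 102.55 kHz both map to 8 kHz.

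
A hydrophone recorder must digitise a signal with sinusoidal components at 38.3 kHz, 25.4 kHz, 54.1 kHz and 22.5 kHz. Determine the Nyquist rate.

Highest-frequency component: 54.1 kHz.
Nyquist rate = 2 × 54.1 kHz = 108.2 kHz.

108.2 kHz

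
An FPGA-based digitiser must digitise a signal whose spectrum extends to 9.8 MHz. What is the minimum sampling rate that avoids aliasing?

Nyquist rate = 2 × 9.8 MHz = 19.6 MHz.

19.6 MHz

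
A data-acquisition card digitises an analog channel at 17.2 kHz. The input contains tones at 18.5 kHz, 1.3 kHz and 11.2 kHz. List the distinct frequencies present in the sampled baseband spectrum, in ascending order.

fs/2 = 8.6 kHz.
18.5 kHz mod fs = 1.3 kHz.
1.3 kHz ≤ fs/2 = 8.6 kHz, appears at 1.3 kHz.
1.3 kHz ≤ fs/2 = 8.6 kHz, passes unchanged.
11.2 kHz > fs/2 = 8.6 kHz, folds to fs − 11.2 kHz = 6 kHz.
Distinct values: {1.3 kHz, 6 kHz}.

1.3 kHz, 6 kHz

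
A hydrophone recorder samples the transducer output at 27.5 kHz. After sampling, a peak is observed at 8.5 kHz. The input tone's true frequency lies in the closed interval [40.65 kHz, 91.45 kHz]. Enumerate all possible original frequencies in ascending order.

Frequencies that alias to 8.5 kHz are k·fs ± 8.5 kHz for integer k ≥ 0.
k=0: 8.5 kHz.
k=1: 19 kHz, 36 kHz.
k=2: 46.5 kHz, 63.5 kHz.
k=3: 74 kHz, 91 kHz.
k=4: 101.5 kHz, 118.5 kHz.
Within [40.65 kHz, 91.45 kHz]: 46.5 kHz, 63.5 kHz, 74 kHz, 91 kHz.

46.5 kHz, 63.5 kHz, 74 kHz, 91 kHz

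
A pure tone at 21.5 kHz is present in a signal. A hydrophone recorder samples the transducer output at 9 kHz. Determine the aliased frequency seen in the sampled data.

3.5 kHz

21.5 kHz mod fs = 3.5 kHz.
3.5 kHz ≤ fs/2 = 4.5 kHz, appears at 3.5 kHz.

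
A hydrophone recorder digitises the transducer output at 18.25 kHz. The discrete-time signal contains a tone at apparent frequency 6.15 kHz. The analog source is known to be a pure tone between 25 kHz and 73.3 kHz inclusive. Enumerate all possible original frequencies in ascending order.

Frequencies that alias to 6.15 kHz are k·fs ± 6.15 kHz for integer k ≥ 0.
k=0: 6.15 kHz.
k=1: 12.1 kHz, 24.4 kHz.
k=2: 30.35 kHz, 42.65 kHz.
k=3: 48.6 kHz, 60.9 kHz.
k=4: 66.85 kHz, 79.15 kHz.
k=5: 85.1 kHz, 97.4 kHz.
Within [25 kHz, 73.3 kHz]: 30.35 kHz, 42.65 kHz, 48.6 kHz, 60.9 kHz, 66.85 kHz.

30.35 kHz, 42.65 kHz, 48.6 kHz, 60.9 kHz, 66.85 kHz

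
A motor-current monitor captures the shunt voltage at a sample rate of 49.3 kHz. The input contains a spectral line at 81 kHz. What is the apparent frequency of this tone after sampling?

17.6 kHz

81 kHz mod fs = 31.7 kHz.
31.7 kHz > fs/2 = 24.65 kHz, folds to fs − 31.7 kHz = 17.6 kHz.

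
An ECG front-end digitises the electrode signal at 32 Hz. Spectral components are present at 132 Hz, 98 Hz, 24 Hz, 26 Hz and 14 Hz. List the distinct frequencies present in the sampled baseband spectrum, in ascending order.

fs/2 = 16 Hz.
132 Hz mod fs = 4 Hz.
4 Hz ≤ fs/2 = 16 Hz, appears at 4 Hz.
98 Hz mod fs = 2 Hz.
2 Hz ≤ fs/2 = 16 Hz, appears at 2 Hz.
24 Hz > fs/2 = 16 Hz, folds to fs − 24 Hz = 8 Hz.
26 Hz > fs/2 = 16 Hz, folds to fs − 26 Hz = 6 Hz.
14 Hz ≤ fs/2 = 16 Hz, passes unchanged.
Distinct values: {2 Hz, 4 Hz, 6 Hz, 8 Hz, 14 Hz}.

2 Hz, 4 Hz, 6 Hz, 8 Hz, 14 Hz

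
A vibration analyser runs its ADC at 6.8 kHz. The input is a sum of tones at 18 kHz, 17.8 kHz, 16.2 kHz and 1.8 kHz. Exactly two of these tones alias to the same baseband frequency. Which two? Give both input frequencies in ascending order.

fs/2 = 3.4 kHz.
18 kHz mod fs = 4.4 kHz.
4.4 kHz > fs/2 = 3.4 kHz, folds to fs − 4.4 kHz = 2.4 kHz.
17.8 kHz mod fs = 4.2 kHz.
4.2 kHz > fs/2 = 3.4 kHz, folds to fs − 4.2 kHz = 2.6 kHz.
16.2 kHz mod fs = 2.6 kHz.
2.6 kHz ≤ fs/2 = 3.4 kHz, appears at 2.6 kHz.
1.8 kHz ≤ fs/2 = 3.4 kHz, passes unchanged.
16.2 kHz and 17.8 kHz both map to 2.6 kHz.

16.2 kHz, 17.8 kHz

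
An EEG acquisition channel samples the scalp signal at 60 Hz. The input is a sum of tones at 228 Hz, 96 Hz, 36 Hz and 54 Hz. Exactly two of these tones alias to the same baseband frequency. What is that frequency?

fs/2 = 30 Hz.
228 Hz mod fs = 48 Hz.
48 Hz > fs/2 = 30 Hz, folds to fs − 48 Hz = 12 Hz.
96 Hz mod fs = 36 Hz.
36 Hz > fs/2 = 30 Hz, folds to fs − 36 Hz = 24 Hz.
36 Hz > fs/2 = 30 Hz, folds to fs − 36 Hz = 24 Hz.
54 Hz > fs/2 = 30 Hz, folds to fs − 54 Hz = 6 Hz.
36 Hz and 96 Hz both map to 24 Hz.

24 Hz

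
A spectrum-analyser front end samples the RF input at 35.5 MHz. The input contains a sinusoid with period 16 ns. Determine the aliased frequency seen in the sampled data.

8.5 MHz

T = 16 ns → f = 1/T = 62.5 MHz.
62.5 MHz mod fs = 27 MHz.
27 MHz > fs/2 = 17.75 MHz, folds to fs − 27 MHz = 8.5 MHz.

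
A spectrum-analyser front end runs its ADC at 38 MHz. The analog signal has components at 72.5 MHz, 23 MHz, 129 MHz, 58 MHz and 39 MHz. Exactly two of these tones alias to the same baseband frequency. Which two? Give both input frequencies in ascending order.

23 MHz, 129 MHz

fs/2 = 19 MHz.
72.5 MHz mod fs = 34.5 MHz.
34.5 MHz > fs/2 = 19 MHz, folds to fs − 34.5 MHz = 3.5 MHz.
23 MHz > fs/2 = 19 MHz, folds to fs − 23 MHz = 15 MHz.
129 MHz mod fs = 15 MHz.
15 MHz ≤ fs/2 = 19 MHz, appears at 15 MHz.
58 MHz mod fs = 20 MHz.
20 MHz > fs/2 = 19 MHz, folds to fs − 20 MHz = 18 MHz.
39 MHz mod fs = 1 MHz.
1 MHz ≤ fs/2 = 19 MHz, appears at 1 MHz.
23 MHz and 129 MHz both map to 15 MHz.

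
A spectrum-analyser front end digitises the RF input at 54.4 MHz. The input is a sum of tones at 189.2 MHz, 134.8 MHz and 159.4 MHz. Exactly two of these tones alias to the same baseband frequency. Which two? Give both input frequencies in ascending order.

fs/2 = 27.2 MHz.
189.2 MHz mod fs = 26 MHz.
26 MHz ≤ fs/2 = 27.2 MHz, appears at 26 MHz.
134.8 MHz mod fs = 26 MHz.
26 MHz ≤ fs/2 = 27.2 MHz, appears at 26 MHz.
159.4 MHz mod fs = 50.6 MHz.
50.6 MHz > fs/2 = 27.2 MHz, folds to fs − 50.6 MHz = 3.8 MHz.
134.8 MHz and 189.2 MHz both map to 26 MHz.

134.8 MHz, 189.2 MHz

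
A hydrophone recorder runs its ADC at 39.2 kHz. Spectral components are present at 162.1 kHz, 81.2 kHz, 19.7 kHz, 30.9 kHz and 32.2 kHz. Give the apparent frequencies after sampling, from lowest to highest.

fs/2 = 19.6 kHz.
162.1 kHz mod fs = 5.3 kHz.
5.3 kHz ≤ fs/2 = 19.6 kHz, appears at 5.3 kHz.
81.2 kHz mod fs = 2.8 kHz.
2.8 kHz ≤ fs/2 = 19.6 kHz, appears at 2.8 kHz.
19.7 kHz > fs/2 = 19.6 kHz, folds to fs − 19.7 kHz = 19.5 kHz.
30.9 kHz > fs/2 = 19.6 kHz, folds to fs − 30.9 kHz = 8.3 kHz.
32.2 kHz > fs/2 = 19.6 kHz, folds to fs − 32.2 kHz = 7 kHz.
Distinct values: {2.8 kHz, 5.3 kHz, 7 kHz, 8.3 kHz, 19.5 kHz}.

2.8 kHz, 5.3 kHz, 7 kHz, 8.3 kHz, 19.5 kHz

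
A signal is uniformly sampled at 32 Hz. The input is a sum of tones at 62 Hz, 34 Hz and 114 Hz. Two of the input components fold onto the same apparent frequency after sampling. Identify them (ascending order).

fs/2 = 16 Hz.
62 Hz mod fs = 30 Hz.
30 Hz > fs/2 = 16 Hz, folds to fs − 30 Hz = 2 Hz.
34 Hz mod fs = 2 Hz.
2 Hz ≤ fs/2 = 16 Hz, appears at 2 Hz.
114 Hz mod fs = 18 Hz.
18 Hz > fs/2 = 16 Hz, folds to fs − 18 Hz = 14 Hz.
34 Hz and 62 Hz both map to 2 Hz.

34 Hz, 62 Hz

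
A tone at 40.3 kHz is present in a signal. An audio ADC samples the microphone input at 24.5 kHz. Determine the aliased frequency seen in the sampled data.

8.7 kHz

40.3 kHz mod fs = 15.8 kHz.
15.8 kHz > fs/2 = 12.25 kHz, folds to fs − 15.8 kHz = 8.7 kHz.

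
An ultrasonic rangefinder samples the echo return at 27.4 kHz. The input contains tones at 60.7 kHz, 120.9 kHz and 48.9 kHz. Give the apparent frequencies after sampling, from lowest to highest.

fs/2 = 13.7 kHz.
60.7 kHz mod fs = 5.9 kHz.
5.9 kHz ≤ fs/2 = 13.7 kHz, appears at 5.9 kHz.
120.9 kHz mod fs = 11.3 kHz.
11.3 kHz ≤ fs/2 = 13.7 kHz, appears at 11.3 kHz.
48.9 kHz mod fs = 21.5 kHz.
21.5 kHz > fs/2 = 13.7 kHz, folds to fs − 21.5 kHz = 5.9 kHz.
Distinct values: {5.9 kHz, 11.3 kHz}.

5.9 kHz, 11.3 kHz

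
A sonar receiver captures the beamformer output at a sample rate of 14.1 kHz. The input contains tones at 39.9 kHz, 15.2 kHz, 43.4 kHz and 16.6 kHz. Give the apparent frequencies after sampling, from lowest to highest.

fs/2 = 7.05 kHz.
39.9 kHz mod fs = 11.7 kHz.
11.7 kHz > fs/2 = 7.05 kHz, folds to fs − 11.7 kHz = 2.4 kHz.
15.2 kHz mod fs = 1.1 kHz.
1.1 kHz ≤ fs/2 = 7.05 kHz, appears at 1.1 kHz.
43.4 kHz mod fs = 1.1 kHz.
1.1 kHz ≤ fs/2 = 7.05 kHz, appears at 1.1 kHz.
16.6 kHz mod fs = 2.5 kHz.
2.5 kHz ≤ fs/2 = 7.05 kHz, appears at 2.5 kHz.
Distinct values: {1.1 kHz, 2.4 kHz, 2.5 kHz}.

1.1 kHz, 2.4 kHz, 2.5 kHz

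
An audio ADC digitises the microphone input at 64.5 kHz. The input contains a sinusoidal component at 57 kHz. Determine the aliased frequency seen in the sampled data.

7.5 kHz

57 kHz > fs/2 = 32.25 kHz, folds to fs − 57 kHz = 7.5 kHz.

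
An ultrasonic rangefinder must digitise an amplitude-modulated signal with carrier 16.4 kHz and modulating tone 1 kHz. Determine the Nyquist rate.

AM sidebands sit at fc ± fm = 15.4 kHz and 17.4 kHz.
Highest-frequency component: 17.4 kHz.
Nyquist rate = 2 × 17.4 kHz = 34.8 kHz.

34.8 kHz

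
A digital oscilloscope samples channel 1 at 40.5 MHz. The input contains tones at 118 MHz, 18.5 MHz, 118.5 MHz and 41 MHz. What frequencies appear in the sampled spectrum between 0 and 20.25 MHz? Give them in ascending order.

fs/2 = 20.25 MHz.
118 MHz mod fs = 37 MHz.
37 MHz > fs/2 = 20.25 MHz, folds to fs − 37 MHz = 3.5 MHz.
18.5 MHz ≤ fs/2 = 20.25 MHz, passes unchanged.
118.5 MHz mod fs = 37.5 MHz.
37.5 MHz > fs/2 = 20.25 MHz, folds to fs − 37.5 MHz = 3 MHz.
41 MHz mod fs = 0.5 MHz.
0.5 MHz ≤ fs/2 = 20.25 MHz, appears at 0.5 MHz.
Distinct values: {0.5 MHz, 3 MHz, 3.5 MHz, 18.5 MHz}.

0.5 MHz, 3 MHz, 3.5 MHz, 18.5 MHz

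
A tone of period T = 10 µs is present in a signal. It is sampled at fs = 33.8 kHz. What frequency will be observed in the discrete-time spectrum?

1.4 kHz

T = 10 µs → f = 1/T = 100 kHz.
100 kHz mod fs = 32.4 kHz.
32.4 kHz > fs/2 = 16.9 kHz, folds to fs − 32.4 kHz = 1.4 kHz.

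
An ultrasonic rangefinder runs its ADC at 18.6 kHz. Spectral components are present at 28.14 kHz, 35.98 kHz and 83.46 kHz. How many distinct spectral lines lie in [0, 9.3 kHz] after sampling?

2

fs/2 = 9.3 kHz.
28.14 kHz mod fs = 9.54 kHz.
9.54 kHz > fs/2 = 9.3 kHz, folds to fs − 9.54 kHz = 9.06 kHz.
35.98 kHz mod fs = 17.38 kHz.
17.38 kHz > fs/2 = 9.3 kHz, folds to fs − 17.38 kHz = 1.22 kHz.
83.46 kHz mod fs = 9.06 kHz.
9.06 kHz ≤ fs/2 = 9.3 kHz, appears at 9.06 kHz.
Distinct values: {1.22 kHz, 9.06 kHz} → 2.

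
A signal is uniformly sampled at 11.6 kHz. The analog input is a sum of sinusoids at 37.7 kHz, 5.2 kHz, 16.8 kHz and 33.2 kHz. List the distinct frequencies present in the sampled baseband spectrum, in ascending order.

1.6 kHz, 2.9 kHz, 5.2 kHz

fs/2 = 5.8 kHz.
37.7 kHz mod fs = 2.9 kHz.
2.9 kHz ≤ fs/2 = 5.8 kHz, appears at 2.9 kHz.
5.2 kHz ≤ fs/2 = 5.8 kHz, passes unchanged.
16.8 kHz mod fs = 5.2 kHz.
5.2 kHz ≤ fs/2 = 5.8 kHz, appears at 5.2 kHz.
33.2 kHz mod fs = 10 kHz.
10 kHz > fs/2 = 5.8 kHz, folds to fs − 10 kHz = 1.6 kHz.
Distinct values: {1.6 kHz, 2.9 kHz, 5.2 kHz}.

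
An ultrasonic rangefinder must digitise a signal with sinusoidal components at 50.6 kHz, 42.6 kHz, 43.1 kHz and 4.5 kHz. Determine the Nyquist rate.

101.2 kHz

Highest-frequency component: 50.6 kHz.
Nyquist rate = 2 × 50.6 kHz = 101.2 kHz.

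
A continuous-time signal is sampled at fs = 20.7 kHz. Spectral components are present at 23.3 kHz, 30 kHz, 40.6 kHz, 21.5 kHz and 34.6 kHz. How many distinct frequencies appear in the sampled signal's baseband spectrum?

fs/2 = 10.35 kHz.
23.3 kHz mod fs = 2.6 kHz.
2.6 kHz ≤ fs/2 = 10.35 kHz, appears at 2.6 kHz.
30 kHz mod fs = 9.3 kHz.
9.3 kHz ≤ fs/2 = 10.35 kHz, appears at 9.3 kHz.
40.6 kHz mod fs = 19.9 kHz.
19.9 kHz > fs/2 = 10.35 kHz, folds to fs − 19.9 kHz = 0.8 kHz.
21.5 kHz mod fs = 0.8 kHz.
0.8 kHz ≤ fs/2 = 10.35 kHz, appears at 0.8 kHz.
34.6 kHz mod fs = 13.9 kHz.
13.9 kHz > fs/2 = 10.35 kHz, folds to fs − 13.9 kHz = 6.8 kHz.
Distinct values: {0.8 kHz, 2.6 kHz, 6.8 kHz, 9.3 kHz} → 4.

4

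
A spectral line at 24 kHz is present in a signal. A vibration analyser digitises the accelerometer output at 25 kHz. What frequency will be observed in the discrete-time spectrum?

24 kHz > fs/2 = 12.5 kHz, folds to fs − 24 kHz = 1 kHz.

1 kHz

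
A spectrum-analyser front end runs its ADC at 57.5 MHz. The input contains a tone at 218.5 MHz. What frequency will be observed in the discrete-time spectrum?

218.5 MHz mod fs = 46 MHz.
46 MHz > fs/2 = 28.75 MHz, folds to fs − 46 MHz = 11.5 MHz.

11.5 MHz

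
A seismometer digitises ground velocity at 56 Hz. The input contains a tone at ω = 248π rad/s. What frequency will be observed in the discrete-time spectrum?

ω = 248π rad/s → f = ω/(2π) = 124 Hz.
124 Hz mod fs = 12 Hz.
12 Hz ≤ fs/2 = 28 Hz, appears at 12 Hz.

12 Hz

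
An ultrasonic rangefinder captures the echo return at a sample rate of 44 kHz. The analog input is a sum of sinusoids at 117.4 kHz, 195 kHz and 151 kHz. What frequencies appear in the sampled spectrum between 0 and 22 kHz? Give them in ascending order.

fs/2 = 22 kHz.
117.4 kHz mod fs = 29.4 kHz.
29.4 kHz > fs/2 = 22 kHz, folds to fs − 29.4 kHz = 14.6 kHz.
195 kHz mod fs = 19 kHz.
19 kHz ≤ fs/2 = 22 kHz, appears at 19 kHz.
151 kHz mod fs = 19 kHz.
19 kHz ≤ fs/2 = 22 kHz, appears at 19 kHz.
Distinct values: {14.6 kHz, 19 kHz}.

14.6 kHz, 19 kHz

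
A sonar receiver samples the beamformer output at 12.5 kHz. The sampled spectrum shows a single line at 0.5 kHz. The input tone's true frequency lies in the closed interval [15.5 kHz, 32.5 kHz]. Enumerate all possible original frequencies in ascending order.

Frequencies that alias to 0.5 kHz are k·fs ± 0.5 kHz for integer k ≥ 0.
k=0: 0.5 kHz.
k=1: 12 kHz, 13 kHz.
k=2: 24.5 kHz, 25.5 kHz.
k=3: 37 kHz, 38 kHz.
Within [15.5 kHz, 32.5 kHz]: 24.5 kHz, 25.5 kHz.

24.5 kHz, 25.5 kHz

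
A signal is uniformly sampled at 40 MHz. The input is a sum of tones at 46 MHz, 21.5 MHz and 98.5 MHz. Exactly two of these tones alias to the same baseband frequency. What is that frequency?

fs/2 = 20 MHz.
46 MHz mod fs = 6 MHz.
6 MHz ≤ fs/2 = 20 MHz, appears at 6 MHz.
21.5 MHz > fs/2 = 20 MHz, folds to fs − 21.5 MHz = 18.5 MHz.
98.5 MHz mod fs = 18.5 MHz.
18.5 MHz ≤ fs/2 = 20 MHz, appears at 18.5 MHz.
21.5 MHz and 98.5 MHz both map to 18.5 MHz.

18.5 MHz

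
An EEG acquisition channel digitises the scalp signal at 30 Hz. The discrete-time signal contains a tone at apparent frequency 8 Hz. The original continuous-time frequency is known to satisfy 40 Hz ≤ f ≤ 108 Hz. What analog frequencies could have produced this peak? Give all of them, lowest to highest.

Frequencies that alias to 8 Hz are k·fs ± 8 Hz for integer k ≥ 0.
k=0: 8 Hz.
k=1: 22 Hz, 38 Hz.
k=2: 52 Hz, 68 Hz.
k=3: 82 Hz, 98 Hz.
k=4: 112 Hz, 128 Hz.
Within [40 Hz, 108 Hz]: 52 Hz, 68 Hz, 82 Hz, 98 Hz.

52 Hz, 68 Hz, 82 Hz, 98 Hz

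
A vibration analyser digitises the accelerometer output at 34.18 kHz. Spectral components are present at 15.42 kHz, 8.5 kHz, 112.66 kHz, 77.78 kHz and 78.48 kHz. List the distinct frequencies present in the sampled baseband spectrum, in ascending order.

fs/2 = 17.09 kHz.
15.42 kHz ≤ fs/2 = 17.09 kHz, passes unchanged.
8.5 kHz ≤ fs/2 = 17.09 kHz, passes unchanged.
112.66 kHz mod fs = 10.12 kHz.
10.12 kHz ≤ fs/2 = 17.09 kHz, appears at 10.12 kHz.
77.78 kHz mod fs = 9.42 kHz.
9.42 kHz ≤ fs/2 = 17.09 kHz, appears at 9.42 kHz.
78.48 kHz mod fs = 10.12 kHz.
10.12 kHz ≤ fs/2 = 17.09 kHz, appears at 10.12 kHz.
Distinct values: {8.5 kHz, 9.42 kHz, 10.12 kHz, 15.42 kHz}.

8.5 kHz, 9.42 kHz, 10.12 kHz, 15.42 kHz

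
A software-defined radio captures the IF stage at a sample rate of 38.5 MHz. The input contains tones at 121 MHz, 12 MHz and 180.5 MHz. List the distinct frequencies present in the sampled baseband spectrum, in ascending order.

5.5 MHz, 12 MHz

fs/2 = 19.25 MHz.
121 MHz mod fs = 5.5 MHz.
5.5 MHz ≤ fs/2 = 19.25 MHz, appears at 5.5 MHz.
12 MHz ≤ fs/2 = 19.25 MHz, passes unchanged.
180.5 MHz mod fs = 26.5 MHz.
26.5 MHz > fs/2 = 19.25 MHz, folds to fs − 26.5 MHz = 12 MHz.
Distinct values: {5.5 MHz, 12 MHz}.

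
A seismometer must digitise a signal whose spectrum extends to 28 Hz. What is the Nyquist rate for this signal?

Nyquist rate = 2 × 28 Hz = 56 Hz.

56 Hz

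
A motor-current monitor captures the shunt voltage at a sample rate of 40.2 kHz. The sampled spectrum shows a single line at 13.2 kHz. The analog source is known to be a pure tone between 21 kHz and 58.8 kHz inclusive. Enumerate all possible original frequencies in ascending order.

27 kHz, 53.4 kHz

Frequencies that alias to 13.2 kHz are k·fs ± 13.2 kHz for integer k ≥ 0.
k=0: 13.2 kHz.
k=1: 27 kHz, 53.4 kHz.
k=2: 67.2 kHz, 93.6 kHz.
Within [21 kHz, 58.8 kHz]: 27 kHz, 53.4 kHz.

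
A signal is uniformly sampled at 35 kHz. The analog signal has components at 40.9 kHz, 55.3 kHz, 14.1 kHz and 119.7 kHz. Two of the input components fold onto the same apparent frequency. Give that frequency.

fs/2 = 17.5 kHz.
40.9 kHz mod fs = 5.9 kHz.
5.9 kHz ≤ fs/2 = 17.5 kHz, appears at 5.9 kHz.
55.3 kHz mod fs = 20.3 kHz.
20.3 kHz > fs/2 = 17.5 kHz, folds to fs − 20.3 kHz = 14.7 kHz.
14.1 kHz ≤ fs/2 = 17.5 kHz, passes unchanged.
119.7 kHz mod fs = 14.7 kHz.
14.7 kHz ≤ fs/2 = 17.5 kHz, appears at 14.7 kHz.
55.3 kHz and 119.7 kHz both map to 14.7 kHz.

14.7 kHz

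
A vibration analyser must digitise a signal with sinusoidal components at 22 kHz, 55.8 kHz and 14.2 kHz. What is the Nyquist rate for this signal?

111.6 kHz

Highest-frequency component: 55.8 kHz.
Nyquist rate = 2 × 55.8 kHz = 111.6 kHz.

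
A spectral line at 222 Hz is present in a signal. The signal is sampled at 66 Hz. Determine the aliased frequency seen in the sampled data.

24 Hz

222 Hz mod fs = 24 Hz.
24 Hz ≤ fs/2 = 33 Hz, appears at 24 Hz.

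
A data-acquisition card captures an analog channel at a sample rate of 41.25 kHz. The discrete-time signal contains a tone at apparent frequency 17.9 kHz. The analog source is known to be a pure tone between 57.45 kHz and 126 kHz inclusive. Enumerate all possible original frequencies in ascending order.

59.15 kHz, 64.6 kHz, 100.4 kHz, 105.85 kHz

Frequencies that alias to 17.9 kHz are k·fs ± 17.9 kHz for integer k ≥ 0.
k=0: 17.9 kHz.
k=1: 23.35 kHz, 59.15 kHz.
k=2: 64.6 kHz, 100.4 kHz.
k=3: 105.85 kHz, 141.65 kHz.
k=4: 147.1 kHz, 182.9 kHz.
Within [57.45 kHz, 126 kHz]: 59.15 kHz, 64.6 kHz, 100.4 kHz, 105.85 kHz.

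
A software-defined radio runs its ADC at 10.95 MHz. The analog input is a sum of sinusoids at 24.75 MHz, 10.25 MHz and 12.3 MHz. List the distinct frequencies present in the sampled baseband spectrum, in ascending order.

0.7 MHz, 1.35 MHz, 2.85 MHz

fs/2 = 5.475 MHz.
24.75 MHz mod fs = 2.85 MHz.
2.85 MHz ≤ fs/2 = 5.475 MHz, appears at 2.85 MHz.
10.25 MHz > fs/2 = 5.475 MHz, folds to fs − 10.25 MHz = 0.7 MHz.
12.3 MHz mod fs = 1.35 MHz.
1.35 MHz ≤ fs/2 = 5.475 MHz, appears at 1.35 MHz.
Distinct values: {0.7 MHz, 1.35 MHz, 2.85 MHz}.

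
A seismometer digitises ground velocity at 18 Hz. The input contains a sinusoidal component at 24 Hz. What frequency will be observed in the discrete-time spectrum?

6 Hz

24 Hz mod fs = 6 Hz.
6 Hz ≤ fs/2 = 9 Hz, appears at 6 Hz.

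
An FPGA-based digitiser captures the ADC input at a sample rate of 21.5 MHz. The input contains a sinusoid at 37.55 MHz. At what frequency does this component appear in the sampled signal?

37.55 MHz mod fs = 16.05 MHz.
16.05 MHz > fs/2 = 10.75 MHz, folds to fs − 16.05 MHz = 5.45 MHz.

5.45 MHz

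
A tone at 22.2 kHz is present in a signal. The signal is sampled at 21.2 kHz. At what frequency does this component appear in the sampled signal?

1 kHz

22.2 kHz mod fs = 1 kHz.
1 kHz ≤ fs/2 = 10.6 kHz, appears at 1 kHz.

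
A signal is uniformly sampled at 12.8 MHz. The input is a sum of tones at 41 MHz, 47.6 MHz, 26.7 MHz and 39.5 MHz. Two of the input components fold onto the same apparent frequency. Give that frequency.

1.1 MHz

fs/2 = 6.4 MHz.
41 MHz mod fs = 2.6 MHz.
2.6 MHz ≤ fs/2 = 6.4 MHz, appears at 2.6 MHz.
47.6 MHz mod fs = 9.2 MHz.
9.2 MHz > fs/2 = 6.4 MHz, folds to fs − 9.2 MHz = 3.6 MHz.
26.7 MHz mod fs = 1.1 MHz.
1.1 MHz ≤ fs/2 = 6.4 MHz, appears at 1.1 MHz.
39.5 MHz mod fs = 1.1 MHz.
1.1 MHz ≤ fs/2 = 6.4 MHz, appears at 1.1 MHz.
26.7 MHz and 39.5 MHz both map to 1.1 MHz.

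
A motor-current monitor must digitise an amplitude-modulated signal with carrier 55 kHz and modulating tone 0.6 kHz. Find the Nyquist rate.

AM sidebands sit at fc ± fm = 54.4 kHz and 55.6 kHz.
Highest-frequency component: 55.6 kHz.
Nyquist rate = 2 × 55.6 kHz = 111.2 kHz.

111.2 kHz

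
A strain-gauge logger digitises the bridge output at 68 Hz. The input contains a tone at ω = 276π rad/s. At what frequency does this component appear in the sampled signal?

ω = 276π rad/s → f = ω/(2π) = 138 Hz.
138 Hz mod fs = 2 Hz.
2 Hz ≤ fs/2 = 34 Hz, appears at 2 Hz.

2 Hz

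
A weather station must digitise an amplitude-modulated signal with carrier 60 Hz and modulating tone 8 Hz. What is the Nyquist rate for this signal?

136 Hz

AM sidebands sit at fc ± fm = 52 Hz and 68 Hz.
Highest-frequency component: 68 Hz.
Nyquist rate = 2 × 68 Hz = 136 Hz.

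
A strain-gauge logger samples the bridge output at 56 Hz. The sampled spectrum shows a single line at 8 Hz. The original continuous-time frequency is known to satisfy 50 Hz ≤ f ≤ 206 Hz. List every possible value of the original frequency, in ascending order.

64 Hz, 104 Hz, 120 Hz, 160 Hz, 176 Hz

Frequencies that alias to 8 Hz are k·fs ± 8 Hz for integer k ≥ 0.
k=0: 8 Hz.
k=1: 48 Hz, 64 Hz.
k=2: 104 Hz, 120 Hz.
k=3: 160 Hz, 176 Hz.
k=4: 216 Hz, 232 Hz.
Within [50 Hz, 206 Hz]: 64 Hz, 104 Hz, 120 Hz, 160 Hz, 176 Hz.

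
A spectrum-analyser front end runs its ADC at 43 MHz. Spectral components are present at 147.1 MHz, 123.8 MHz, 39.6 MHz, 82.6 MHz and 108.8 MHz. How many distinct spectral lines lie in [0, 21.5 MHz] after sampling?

4

fs/2 = 21.5 MHz.
147.1 MHz mod fs = 18.1 MHz.
18.1 MHz ≤ fs/2 = 21.5 MHz, appears at 18.1 MHz.
123.8 MHz mod fs = 37.8 MHz.
37.8 MHz > fs/2 = 21.5 MHz, folds to fs − 37.8 MHz = 5.2 MHz.
39.6 MHz > fs/2 = 21.5 MHz, folds to fs − 39.6 MHz = 3.4 MHz.
82.6 MHz mod fs = 39.6 MHz.
39.6 MHz > fs/2 = 21.5 MHz, folds to fs − 39.6 MHz = 3.4 MHz.
108.8 MHz mod fs = 22.8 MHz.
22.8 MHz > fs/2 = 21.5 MHz, folds to fs − 22.8 MHz = 20.2 MHz.
Distinct values: {3.4 MHz, 5.2 MHz, 18.1 MHz, 20.2 MHz} → 4.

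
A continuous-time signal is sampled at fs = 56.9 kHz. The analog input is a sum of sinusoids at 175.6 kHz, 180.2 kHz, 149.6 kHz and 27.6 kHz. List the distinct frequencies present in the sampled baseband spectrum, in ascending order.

4.9 kHz, 9.5 kHz, 21.1 kHz, 27.6 kHz

fs/2 = 28.45 kHz.
175.6 kHz mod fs = 4.9 kHz.
4.9 kHz ≤ fs/2 = 28.45 kHz, appears at 4.9 kHz.
180.2 kHz mod fs = 9.5 kHz.
9.5 kHz ≤ fs/2 = 28.45 kHz, appears at 9.5 kHz.
149.6 kHz mod fs = 35.8 kHz.
35.8 kHz > fs/2 = 28.45 kHz, folds to fs − 35.8 kHz = 21.1 kHz.
27.6 kHz ≤ fs/2 = 28.45 kHz, passes unchanged.
Distinct values: {4.9 kHz, 9.5 kHz, 21.1 kHz, 27.6 kHz}.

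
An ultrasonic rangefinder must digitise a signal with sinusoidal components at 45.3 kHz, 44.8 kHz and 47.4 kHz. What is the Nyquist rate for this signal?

94.8 kHz

Highest-frequency component: 47.4 kHz.
Nyquist rate = 2 × 47.4 kHz = 94.8 kHz.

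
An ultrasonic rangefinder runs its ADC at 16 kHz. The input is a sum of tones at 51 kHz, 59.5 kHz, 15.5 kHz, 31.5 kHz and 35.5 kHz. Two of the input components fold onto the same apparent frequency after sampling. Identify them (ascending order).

fs/2 = 8 kHz.
51 kHz mod fs = 3 kHz.
3 kHz ≤ fs/2 = 8 kHz, appears at 3 kHz.
59.5 kHz mod fs = 11.5 kHz.
11.5 kHz > fs/2 = 8 kHz, folds to fs − 11.5 kHz = 4.5 kHz.
15.5 kHz > fs/2 = 8 kHz, folds to fs − 15.5 kHz = 0.5 kHz.
31.5 kHz mod fs = 15.5 kHz.
15.5 kHz > fs/2 = 8 kHz, folds to fs − 15.5 kHz = 0.5 kHz.
35.5 kHz mod fs = 3.5 kHz.
3.5 kHz ≤ fs/2 = 8 kHz, appears at 3.5 kHz.
15.5 kHz and 31.5 kHz both map to 0.5 kHz.

15.5 kHz, 31.5 kHz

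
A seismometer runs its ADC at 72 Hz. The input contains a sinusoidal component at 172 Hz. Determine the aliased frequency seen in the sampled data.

28 Hz

172 Hz mod fs = 28 Hz.
28 Hz ≤ fs/2 = 36 Hz, appears at 28 Hz.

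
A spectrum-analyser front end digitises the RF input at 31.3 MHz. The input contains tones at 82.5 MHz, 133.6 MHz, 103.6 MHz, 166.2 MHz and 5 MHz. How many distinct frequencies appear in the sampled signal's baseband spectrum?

fs/2 = 15.65 MHz.
82.5 MHz mod fs = 19.9 MHz.
19.9 MHz > fs/2 = 15.65 MHz, folds to fs − 19.9 MHz = 11.4 MHz.
133.6 MHz mod fs = 8.4 MHz.
8.4 MHz ≤ fs/2 = 15.65 MHz, appears at 8.4 MHz.
103.6 MHz mod fs = 9.7 MHz.
9.7 MHz ≤ fs/2 = 15.65 MHz, appears at 9.7 MHz.
166.2 MHz mod fs = 9.7 MHz.
9.7 MHz ≤ fs/2 = 15.65 MHz, appears at 9.7 MHz.
5 MHz ≤ fs/2 = 15.65 MHz, passes unchanged.
Distinct values: {5 MHz, 8.4 MHz, 9.7 MHz, 11.4 MHz} → 4.

4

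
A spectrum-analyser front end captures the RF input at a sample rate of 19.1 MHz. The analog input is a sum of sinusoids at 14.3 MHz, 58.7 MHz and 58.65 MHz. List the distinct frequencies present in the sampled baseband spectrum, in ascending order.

fs/2 = 9.55 MHz.
14.3 MHz > fs/2 = 9.55 MHz, folds to fs − 14.3 MHz = 4.8 MHz.
58.7 MHz mod fs = 1.4 MHz.
1.4 MHz ≤ fs/2 = 9.55 MHz, appears at 1.4 MHz.
58.65 MHz mod fs = 1.35 MHz.
1.35 MHz ≤ fs/2 = 9.55 MHz, appears at 1.35 MHz.
Distinct values: {1.35 MHz, 1.4 MHz, 4.8 MHz}.

1.35 MHz, 1.4 MHz, 4.8 MHz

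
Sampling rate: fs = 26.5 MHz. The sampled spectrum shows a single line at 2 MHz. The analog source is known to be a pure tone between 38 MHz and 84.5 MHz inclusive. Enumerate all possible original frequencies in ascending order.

51 MHz, 55 MHz, 77.5 MHz, 81.5 MHz

Frequencies that alias to 2 MHz are k·fs ± 2 MHz for integer k ≥ 0.
k=0: 2 MHz.
k=1: 24.5 MHz, 28.5 MHz.
k=2: 51 MHz, 55 MHz.
k=3: 77.5 MHz, 81.5 MHz.
k=4: 104 MHz, 108 MHz.
Within [38 MHz, 84.5 MHz]: 51 MHz, 55 MHz, 77.5 MHz, 81.5 MHz.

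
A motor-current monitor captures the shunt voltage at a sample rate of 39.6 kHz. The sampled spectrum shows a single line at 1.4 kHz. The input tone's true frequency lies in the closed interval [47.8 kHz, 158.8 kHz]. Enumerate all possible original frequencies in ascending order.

77.8 kHz, 80.6 kHz, 117.4 kHz, 120.2 kHz, 157 kHz

Frequencies that alias to 1.4 kHz are k·fs ± 1.4 kHz for integer k ≥ 0.
k=0: 1.4 kHz.
k=1: 38.2 kHz, 41 kHz.
k=2: 77.8 kHz, 80.6 kHz.
k=3: 117.4 kHz, 120.2 kHz.
k=4: 157 kHz, 159.8 kHz.
k=5: 196.6 kHz, 199.4 kHz.
Within [47.8 kHz, 158.8 kHz]: 77.8 kHz, 80.6 kHz, 117.4 kHz, 120.2 kHz, 157 kHz.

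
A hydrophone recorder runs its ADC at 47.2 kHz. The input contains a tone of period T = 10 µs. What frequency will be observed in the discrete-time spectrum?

T = 10 µs → f = 1/T = 100 kHz.
100 kHz mod fs = 5.6 kHz.
5.6 kHz ≤ fs/2 = 23.6 kHz, appears at 5.6 kHz.

5.6 kHz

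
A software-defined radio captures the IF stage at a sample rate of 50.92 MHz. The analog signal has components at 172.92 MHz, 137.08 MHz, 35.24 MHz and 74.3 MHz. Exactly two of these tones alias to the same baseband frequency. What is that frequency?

15.68 MHz

fs/2 = 25.46 MHz.
172.92 MHz mod fs = 20.16 MHz.
20.16 MHz ≤ fs/2 = 25.46 MHz, appears at 20.16 MHz.
137.08 MHz mod fs = 35.24 MHz.
35.24 MHz > fs/2 = 25.46 MHz, folds to fs − 35.24 MHz = 15.68 MHz.
35.24 MHz > fs/2 = 25.46 MHz, folds to fs − 35.24 MHz = 15.68 MHz.
74.3 MHz mod fs = 23.38 MHz.
23.38 MHz ≤ fs/2 = 25.46 MHz, appears at 23.38 MHz.
35.24 MHz and 137.08 MHz both map to 15.68 MHz.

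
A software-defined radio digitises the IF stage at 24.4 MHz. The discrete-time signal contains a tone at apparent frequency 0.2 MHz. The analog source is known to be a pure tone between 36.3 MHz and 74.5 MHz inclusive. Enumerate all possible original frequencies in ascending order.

48.6 MHz, 49 MHz, 73 MHz, 73.4 MHz

Frequencies that alias to 0.2 MHz are k·fs ± 0.2 MHz for integer k ≥ 0.
k=0: 0.2 MHz.
k=1: 24.2 MHz, 24.6 MHz.
k=2: 48.6 MHz, 49 MHz.
k=3: 73 MHz, 73.4 MHz.
k=4: 97.4 MHz, 97.8 MHz.
Within [36.3 MHz, 74.5 MHz]: 48.6 MHz, 49 MHz, 73 MHz, 73.4 MHz.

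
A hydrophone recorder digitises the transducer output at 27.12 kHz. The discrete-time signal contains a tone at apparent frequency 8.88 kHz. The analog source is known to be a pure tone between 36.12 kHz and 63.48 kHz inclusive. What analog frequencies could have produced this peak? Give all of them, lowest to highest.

Frequencies that alias to 8.88 kHz are k·fs ± 8.88 kHz for integer k ≥ 0.
k=0: 8.88 kHz.
k=1: 18.24 kHz, 36 kHz.
k=2: 45.36 kHz, 63.12 kHz.
k=3: 72.48 kHz, 90.24 kHz.
Within [36.12 kHz, 63.48 kHz]: 45.36 kHz, 63.12 kHz.

45.36 kHz, 63.12 kHz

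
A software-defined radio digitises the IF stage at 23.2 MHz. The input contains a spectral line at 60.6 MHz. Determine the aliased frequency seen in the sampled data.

60.6 MHz mod fs = 14.2 MHz.
14.2 MHz > fs/2 = 11.6 MHz, folds to fs − 14.2 MHz = 9 MHz.

9 MHz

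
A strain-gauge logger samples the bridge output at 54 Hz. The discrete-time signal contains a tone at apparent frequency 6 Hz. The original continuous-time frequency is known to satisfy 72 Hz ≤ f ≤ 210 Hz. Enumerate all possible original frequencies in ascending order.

102 Hz, 114 Hz, 156 Hz, 168 Hz, 210 Hz

Frequencies that alias to 6 Hz are k·fs ± 6 Hz for integer k ≥ 0.
k=0: 6 Hz.
k=1: 48 Hz, 60 Hz.
k=2: 102 Hz, 114 Hz.
k=3: 156 Hz, 168 Hz.
k=4: 210 Hz, 222 Hz.
k=5: 264 Hz, 276 Hz.
Within [72 Hz, 210 Hz]: 102 Hz, 114 Hz, 156 Hz, 168 Hz, 210 Hz.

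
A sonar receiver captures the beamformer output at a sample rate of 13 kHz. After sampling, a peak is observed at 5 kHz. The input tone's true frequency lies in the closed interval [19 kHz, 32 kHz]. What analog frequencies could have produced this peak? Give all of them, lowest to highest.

Frequencies that alias to 5 kHz are k·fs ± 5 kHz for integer k ≥ 0.
k=0: 5 kHz.
k=1: 8 kHz, 18 kHz.
k=2: 21 kHz, 31 kHz.
k=3: 34 kHz, 44 kHz.
Within [19 kHz, 32 kHz]: 21 kHz, 31 kHz.

21 kHz, 31 kHz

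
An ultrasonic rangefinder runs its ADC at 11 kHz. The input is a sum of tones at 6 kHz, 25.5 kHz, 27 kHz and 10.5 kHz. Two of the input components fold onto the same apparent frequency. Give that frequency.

fs/2 = 5.5 kHz.
6 kHz > fs/2 = 5.5 kHz, folds to fs − 6 kHz = 5 kHz.
25.5 kHz mod fs = 3.5 kHz.
3.5 kHz ≤ fs/2 = 5.5 kHz, appears at 3.5 kHz.
27 kHz mod fs = 5 kHz.
5 kHz ≤ fs/2 = 5.5 kHz, appears at 5 kHz.
10.5 kHz > fs/2 = 5.5 kHz, folds to fs − 10.5 kHz = 0.5 kHz.
6 kHz and 27 kHz both map to 5 kHz.

5 kHz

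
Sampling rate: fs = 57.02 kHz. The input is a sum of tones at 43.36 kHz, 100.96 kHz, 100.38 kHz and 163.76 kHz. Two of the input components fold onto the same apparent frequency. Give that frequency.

13.66 kHz

fs/2 = 28.51 kHz.
43.36 kHz > fs/2 = 28.51 kHz, folds to fs − 43.36 kHz = 13.66 kHz.
100.96 kHz mod fs = 43.94 kHz.
43.94 kHz > fs/2 = 28.51 kHz, folds to fs − 43.94 kHz = 13.08 kHz.
100.38 kHz mod fs = 43.36 kHz.
43.36 kHz > fs/2 = 28.51 kHz, folds to fs − 43.36 kHz = 13.66 kHz.
163.76 kHz mod fs = 49.72 kHz.
49.72 kHz > fs/2 = 28.51 kHz, folds to fs − 49.72 kHz = 7.3 kHz.
43.36 kHz and 100.38 kHz both map to 13.66 kHz.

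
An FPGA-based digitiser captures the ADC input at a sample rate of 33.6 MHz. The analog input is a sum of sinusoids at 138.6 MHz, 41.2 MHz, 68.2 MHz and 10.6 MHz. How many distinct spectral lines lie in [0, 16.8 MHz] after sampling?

fs/2 = 16.8 MHz.
138.6 MHz mod fs = 4.2 MHz.
4.2 MHz ≤ fs/2 = 16.8 MHz, appears at 4.2 MHz.
41.2 MHz mod fs = 7.6 MHz.
7.6 MHz ≤ fs/2 = 16.8 MHz, appears at 7.6 MHz.
68.2 MHz mod fs = 1 MHz.
1 MHz ≤ fs/2 = 16.8 MHz, appears at 1 MHz.
10.6 MHz ≤ fs/2 = 16.8 MHz, passes unchanged.
Distinct values: {1 MHz, 4.2 MHz, 7.6 MHz, 10.6 MHz} → 4.

4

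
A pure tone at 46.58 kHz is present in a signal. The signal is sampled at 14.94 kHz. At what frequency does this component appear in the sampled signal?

1.76 kHz

46.58 kHz mod fs = 1.76 kHz.
1.76 kHz ≤ fs/2 = 7.47 kHz, appears at 1.76 kHz.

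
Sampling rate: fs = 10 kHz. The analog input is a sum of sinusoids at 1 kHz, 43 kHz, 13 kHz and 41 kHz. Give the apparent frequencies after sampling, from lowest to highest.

fs/2 = 5 kHz.
1 kHz ≤ fs/2 = 5 kHz, passes unchanged.
43 kHz mod fs = 3 kHz.
3 kHz ≤ fs/2 = 5 kHz, appears at 3 kHz.
13 kHz mod fs = 3 kHz.
3 kHz ≤ fs/2 = 5 kHz, appears at 3 kHz.
41 kHz mod fs = 1 kHz.
1 kHz ≤ fs/2 = 5 kHz, appears at 1 kHz.
Distinct values: {1 kHz, 3 kHz}.

1 kHz, 3 kHz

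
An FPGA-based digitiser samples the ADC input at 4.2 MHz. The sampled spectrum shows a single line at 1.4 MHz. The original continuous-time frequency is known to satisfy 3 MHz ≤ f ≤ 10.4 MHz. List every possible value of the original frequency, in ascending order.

5.6 MHz, 7 MHz, 9.8 MHz

Frequencies that alias to 1.4 MHz are k·fs ± 1.4 MHz for integer k ≥ 0.
k=0: 1.4 MHz.
k=1: 2.8 MHz, 5.6 MHz.
k=2: 7 MHz, 9.8 MHz.
k=3: 11.2 MHz, 14 MHz.
Within [3 MHz, 10.4 MHz]: 5.6 MHz, 7 MHz, 9.8 MHz.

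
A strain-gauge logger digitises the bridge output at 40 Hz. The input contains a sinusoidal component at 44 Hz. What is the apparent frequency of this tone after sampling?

4 Hz

44 Hz mod fs = 4 Hz.
4 Hz ≤ fs/2 = 20 Hz, appears at 4 Hz.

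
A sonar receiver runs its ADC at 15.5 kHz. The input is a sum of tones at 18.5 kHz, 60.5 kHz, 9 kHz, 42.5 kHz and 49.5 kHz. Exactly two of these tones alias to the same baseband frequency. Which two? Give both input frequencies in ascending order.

18.5 kHz, 49.5 kHz

fs/2 = 7.75 kHz.
18.5 kHz mod fs = 3 kHz.
3 kHz ≤ fs/2 = 7.75 kHz, appears at 3 kHz.
60.5 kHz mod fs = 14 kHz.
14 kHz > fs/2 = 7.75 kHz, folds to fs − 14 kHz = 1.5 kHz.
9 kHz > fs/2 = 7.75 kHz, folds to fs − 9 kHz = 6.5 kHz.
42.5 kHz mod fs = 11.5 kHz.
11.5 kHz > fs/2 = 7.75 kHz, folds to fs − 11.5 kHz = 4 kHz.
49.5 kHz mod fs = 3 kHz.
3 kHz ≤ fs/2 = 7.75 kHz, appears at 3 kHz.
18.5 kHz and 49.5 kHz both map to 3 kHz.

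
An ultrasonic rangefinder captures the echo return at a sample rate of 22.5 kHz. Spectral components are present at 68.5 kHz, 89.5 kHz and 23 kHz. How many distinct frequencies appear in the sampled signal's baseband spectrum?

2

fs/2 = 11.25 kHz.
68.5 kHz mod fs = 1 kHz.
1 kHz ≤ fs/2 = 11.25 kHz, appears at 1 kHz.
89.5 kHz mod fs = 22 kHz.
22 kHz > fs/2 = 11.25 kHz, folds to fs − 22 kHz = 0.5 kHz.
23 kHz mod fs = 0.5 kHz.
0.5 kHz ≤ fs/2 = 11.25 kHz, appears at 0.5 kHz.
Distinct values: {0.5 kHz, 1 kHz} → 2.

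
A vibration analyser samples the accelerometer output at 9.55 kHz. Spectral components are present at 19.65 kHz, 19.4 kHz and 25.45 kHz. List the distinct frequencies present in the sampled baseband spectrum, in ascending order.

fs/2 = 4.775 kHz.
19.65 kHz mod fs = 0.55 kHz.
0.55 kHz ≤ fs/2 = 4.775 kHz, appears at 0.55 kHz.
19.4 kHz mod fs = 0.3 kHz.
0.3 kHz ≤ fs/2 = 4.775 kHz, appears at 0.3 kHz.
25.45 kHz mod fs = 6.35 kHz.
6.35 kHz > fs/2 = 4.775 kHz, folds to fs − 6.35 kHz = 3.2 kHz.
Distinct values: {0.3 kHz, 0.55 kHz, 3.2 kHz}.

0.3 kHz, 0.55 kHz, 3.2 kHz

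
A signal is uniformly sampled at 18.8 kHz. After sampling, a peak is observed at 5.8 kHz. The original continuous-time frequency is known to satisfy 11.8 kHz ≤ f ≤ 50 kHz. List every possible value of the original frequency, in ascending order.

Frequencies that alias to 5.8 kHz are k·fs ± 5.8 kHz for integer k ≥ 0.
k=0: 5.8 kHz.
k=1: 13 kHz, 24.6 kHz.
k=2: 31.8 kHz, 43.4 kHz.
k=3: 50.6 kHz, 62.2 kHz.
Within [11.8 kHz, 50 kHz]: 13 kHz, 24.6 kHz, 31.8 kHz, 43.4 kHz.

13 kHz, 24.6 kHz, 31.8 kHz, 43.4 kHz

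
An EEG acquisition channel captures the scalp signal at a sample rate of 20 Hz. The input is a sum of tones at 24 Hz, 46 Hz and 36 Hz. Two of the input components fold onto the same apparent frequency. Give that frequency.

4 Hz

fs/2 = 10 Hz.
24 Hz mod fs = 4 Hz.
4 Hz ≤ fs/2 = 10 Hz, appears at 4 Hz.
46 Hz mod fs = 6 Hz.
6 Hz ≤ fs/2 = 10 Hz, appears at 6 Hz.
36 Hz mod fs = 16 Hz.
16 Hz > fs/2 = 10 Hz, folds to fs − 16 Hz = 4 Hz.
24 Hz and 36 Hz both map to 4 Hz.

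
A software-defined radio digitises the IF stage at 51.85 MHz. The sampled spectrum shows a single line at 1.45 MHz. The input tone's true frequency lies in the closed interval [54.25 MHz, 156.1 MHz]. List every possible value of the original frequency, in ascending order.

Frequencies that alias to 1.45 MHz are k·fs ± 1.45 MHz for integer k ≥ 0.
k=0: 1.45 MHz.
k=1: 50.4 MHz, 53.3 MHz.
k=2: 102.25 MHz, 105.15 MHz.
k=3: 154.1 MHz, 157 MHz.
k=4: 205.95 MHz, 208.85 MHz.
Within [54.25 MHz, 156.1 MHz]: 102.25 MHz, 105.15 MHz, 154.1 MHz.

102.25 MHz, 105.15 MHz, 154.1 MHz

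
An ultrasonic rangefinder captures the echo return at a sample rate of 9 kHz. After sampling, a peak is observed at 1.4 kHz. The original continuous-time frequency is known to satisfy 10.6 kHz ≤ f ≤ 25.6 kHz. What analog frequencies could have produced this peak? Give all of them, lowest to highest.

Frequencies that alias to 1.4 kHz are k·fs ± 1.4 kHz for integer k ≥ 0.
k=0: 1.4 kHz.
k=1: 7.6 kHz, 10.4 kHz.
k=2: 16.6 kHz, 19.4 kHz.
k=3: 25.6 kHz, 28.4 kHz.
k=4: 34.6 kHz, 37.4 kHz.
Within [10.6 kHz, 25.6 kHz]: 16.6 kHz, 19.4 kHz, 25.6 kHz.

16.6 kHz, 19.4 kHz, 25.6 kHz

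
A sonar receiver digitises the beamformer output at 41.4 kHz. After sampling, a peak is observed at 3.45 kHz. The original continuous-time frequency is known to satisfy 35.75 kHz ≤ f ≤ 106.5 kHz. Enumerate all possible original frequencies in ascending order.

37.95 kHz, 44.85 kHz, 79.35 kHz, 86.25 kHz

Frequencies that alias to 3.45 kHz are k·fs ± 3.45 kHz for integer k ≥ 0.
k=0: 3.45 kHz.
k=1: 37.95 kHz, 44.85 kHz.
k=2: 79.35 kHz, 86.25 kHz.
k=3: 120.75 kHz, 127.65 kHz.
Within [35.75 kHz, 106.5 kHz]: 37.95 kHz, 44.85 kHz, 79.35 kHz, 86.25 kHz.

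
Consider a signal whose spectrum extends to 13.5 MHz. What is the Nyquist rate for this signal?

27 MHz

Nyquist rate = 2 × 13.5 MHz = 27 MHz.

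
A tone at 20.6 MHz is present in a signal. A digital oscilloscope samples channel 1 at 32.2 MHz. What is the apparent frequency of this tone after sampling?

20.6 MHz > fs/2 = 16.1 MHz, folds to fs − 20.6 MHz = 11.6 MHz.

11.6 MHz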